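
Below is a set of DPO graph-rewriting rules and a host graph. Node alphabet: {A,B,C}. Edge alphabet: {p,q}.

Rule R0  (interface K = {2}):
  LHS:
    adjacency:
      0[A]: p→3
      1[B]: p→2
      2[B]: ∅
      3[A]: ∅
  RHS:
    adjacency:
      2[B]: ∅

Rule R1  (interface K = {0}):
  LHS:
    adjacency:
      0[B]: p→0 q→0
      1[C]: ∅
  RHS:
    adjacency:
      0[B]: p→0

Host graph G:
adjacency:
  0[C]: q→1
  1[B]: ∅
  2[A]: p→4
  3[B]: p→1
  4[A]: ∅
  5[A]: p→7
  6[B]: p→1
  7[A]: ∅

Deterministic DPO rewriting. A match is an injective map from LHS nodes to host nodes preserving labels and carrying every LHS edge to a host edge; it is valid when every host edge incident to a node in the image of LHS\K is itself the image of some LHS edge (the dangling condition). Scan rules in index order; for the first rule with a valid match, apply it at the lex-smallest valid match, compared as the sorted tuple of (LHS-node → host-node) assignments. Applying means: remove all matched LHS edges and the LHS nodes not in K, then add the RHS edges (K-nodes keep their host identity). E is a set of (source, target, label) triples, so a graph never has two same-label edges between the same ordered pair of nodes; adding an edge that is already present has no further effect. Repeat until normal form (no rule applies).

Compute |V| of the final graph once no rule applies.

Answer: 2

Derivation:
initial: |V|=8 |E|=5  E = 0-q->1 2-p->4 3-p->1 5-p->7 6-p->1
step 1: apply R0 at {0↦2, 1↦3, 2↦1, 3↦4}  → |V|=5 |E|=3  E = 0-q->1 5-p->7 6-p->1
step 2: apply R0 at {0↦5, 1↦6, 2↦1, 3↦7}  → |V|=2 |E|=1  E = 0-q->1
final graph: no rule applies after step 2
NF nodes: {0:C, 1:B}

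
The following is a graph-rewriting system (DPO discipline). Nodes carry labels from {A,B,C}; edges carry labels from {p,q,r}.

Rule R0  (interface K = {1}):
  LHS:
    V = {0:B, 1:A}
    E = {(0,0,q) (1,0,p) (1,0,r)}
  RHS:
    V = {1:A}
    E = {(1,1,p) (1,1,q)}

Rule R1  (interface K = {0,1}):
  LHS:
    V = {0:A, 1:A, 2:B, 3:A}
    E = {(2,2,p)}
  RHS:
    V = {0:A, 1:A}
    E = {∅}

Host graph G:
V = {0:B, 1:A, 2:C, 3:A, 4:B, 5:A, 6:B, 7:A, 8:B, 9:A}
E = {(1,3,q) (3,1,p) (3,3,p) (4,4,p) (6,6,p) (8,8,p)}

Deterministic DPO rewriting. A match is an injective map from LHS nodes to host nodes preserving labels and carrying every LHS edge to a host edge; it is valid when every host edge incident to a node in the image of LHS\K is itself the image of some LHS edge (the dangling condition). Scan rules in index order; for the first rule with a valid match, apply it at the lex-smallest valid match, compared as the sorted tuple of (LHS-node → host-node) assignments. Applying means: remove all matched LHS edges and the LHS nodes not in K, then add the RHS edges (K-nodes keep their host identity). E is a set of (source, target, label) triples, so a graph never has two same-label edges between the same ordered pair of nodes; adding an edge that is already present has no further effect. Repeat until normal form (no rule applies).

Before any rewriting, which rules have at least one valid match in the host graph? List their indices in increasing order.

R0: no valid match — LHS pattern not found
R1: 108 valid matches — {0↦1, 1↦3, 2↦4, 3↦5}, {0↦1, 1↦3, 2↦4, 3↦7}, {0↦1, 1↦3, 2↦4, 3↦9} (+105 more)

Answer: [R1]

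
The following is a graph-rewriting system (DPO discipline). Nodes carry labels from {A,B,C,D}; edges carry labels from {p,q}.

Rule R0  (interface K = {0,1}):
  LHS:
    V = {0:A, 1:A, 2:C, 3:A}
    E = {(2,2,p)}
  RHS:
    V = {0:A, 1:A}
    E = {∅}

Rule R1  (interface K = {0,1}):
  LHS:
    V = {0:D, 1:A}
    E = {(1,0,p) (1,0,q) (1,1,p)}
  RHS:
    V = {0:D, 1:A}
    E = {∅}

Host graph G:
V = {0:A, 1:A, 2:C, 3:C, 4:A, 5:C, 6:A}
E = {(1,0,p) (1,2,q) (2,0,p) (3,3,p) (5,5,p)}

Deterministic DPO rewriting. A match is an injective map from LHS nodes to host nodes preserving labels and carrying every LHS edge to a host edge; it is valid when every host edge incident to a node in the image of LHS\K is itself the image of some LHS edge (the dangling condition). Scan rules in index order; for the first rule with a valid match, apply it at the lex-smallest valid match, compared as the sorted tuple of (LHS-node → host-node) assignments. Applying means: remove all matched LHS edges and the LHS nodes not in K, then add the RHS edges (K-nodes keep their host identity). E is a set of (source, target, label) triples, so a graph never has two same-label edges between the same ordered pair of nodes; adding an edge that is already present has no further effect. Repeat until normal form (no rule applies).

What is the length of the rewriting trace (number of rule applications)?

initial: |V|=7 |E|=5  E = 1-p->0 1-q->2 2-p->0 3-p->3 5-p->5
step 1: apply R0 at {0↦0, 1↦1, 2↦3, 3↦4}  → |V|=5 |E|=4  E = 1-p->0 1-q->2 2-p->0 5-p->5
step 2: apply R0 at {0↦0, 1↦1, 2↦5, 3↦6}  → |V|=3 |E|=3  E = 1-p->0 1-q->2 2-p->0
halt: no rule applies after step 2

Answer: 2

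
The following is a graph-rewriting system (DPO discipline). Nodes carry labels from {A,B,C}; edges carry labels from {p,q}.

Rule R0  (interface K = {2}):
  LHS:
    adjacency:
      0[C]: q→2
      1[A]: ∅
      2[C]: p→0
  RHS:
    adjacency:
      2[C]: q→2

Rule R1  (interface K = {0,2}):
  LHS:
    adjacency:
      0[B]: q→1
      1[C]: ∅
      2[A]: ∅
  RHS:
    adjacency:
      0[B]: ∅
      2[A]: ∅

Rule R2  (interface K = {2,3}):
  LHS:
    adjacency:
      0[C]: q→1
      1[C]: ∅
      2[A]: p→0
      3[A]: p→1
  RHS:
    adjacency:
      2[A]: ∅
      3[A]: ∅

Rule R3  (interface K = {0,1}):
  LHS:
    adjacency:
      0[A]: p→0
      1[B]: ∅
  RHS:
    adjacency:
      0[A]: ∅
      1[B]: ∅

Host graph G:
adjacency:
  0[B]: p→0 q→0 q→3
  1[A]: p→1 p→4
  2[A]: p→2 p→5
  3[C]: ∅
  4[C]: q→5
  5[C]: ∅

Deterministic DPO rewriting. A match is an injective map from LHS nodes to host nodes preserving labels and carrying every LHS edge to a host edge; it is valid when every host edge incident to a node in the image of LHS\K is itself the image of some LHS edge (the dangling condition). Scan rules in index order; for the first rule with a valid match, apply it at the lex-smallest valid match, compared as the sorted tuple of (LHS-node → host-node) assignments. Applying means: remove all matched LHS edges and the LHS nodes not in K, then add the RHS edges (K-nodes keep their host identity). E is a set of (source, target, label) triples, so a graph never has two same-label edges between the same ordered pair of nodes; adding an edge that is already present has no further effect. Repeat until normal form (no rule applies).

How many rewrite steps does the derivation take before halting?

initial: |V|=6 |E|=8  E = 0-p->0 0-q->0 0-q->3 1-p->1 1-p->4 2-p->2 2-p->5 4-q->5
step 1: apply R1 at {0↦0, 1↦3, 2↦1}  → |V|=5 |E|=7  E = 0-p->0 0-q->0 1-p->1 1-p->4 2-p->2 2-p->5 4-q->5
step 2: apply R2 at {0↦4, 1↦5, 2↦1, 3↦2}  → |V|=3 |E|=4  E = 0-p->0 0-q->0 1-p->1 2-p->2
step 3: apply R3 at {0↦1, 1↦0}  → |V|=3 |E|=3  E = 0-p->0 0-q->0 2-p->2
step 4: apply R3 at {0↦2, 1↦0}  → |V|=3 |E|=2  E = 0-p->0 0-q->0
normal form: no rule applies after step 4

Answer: 4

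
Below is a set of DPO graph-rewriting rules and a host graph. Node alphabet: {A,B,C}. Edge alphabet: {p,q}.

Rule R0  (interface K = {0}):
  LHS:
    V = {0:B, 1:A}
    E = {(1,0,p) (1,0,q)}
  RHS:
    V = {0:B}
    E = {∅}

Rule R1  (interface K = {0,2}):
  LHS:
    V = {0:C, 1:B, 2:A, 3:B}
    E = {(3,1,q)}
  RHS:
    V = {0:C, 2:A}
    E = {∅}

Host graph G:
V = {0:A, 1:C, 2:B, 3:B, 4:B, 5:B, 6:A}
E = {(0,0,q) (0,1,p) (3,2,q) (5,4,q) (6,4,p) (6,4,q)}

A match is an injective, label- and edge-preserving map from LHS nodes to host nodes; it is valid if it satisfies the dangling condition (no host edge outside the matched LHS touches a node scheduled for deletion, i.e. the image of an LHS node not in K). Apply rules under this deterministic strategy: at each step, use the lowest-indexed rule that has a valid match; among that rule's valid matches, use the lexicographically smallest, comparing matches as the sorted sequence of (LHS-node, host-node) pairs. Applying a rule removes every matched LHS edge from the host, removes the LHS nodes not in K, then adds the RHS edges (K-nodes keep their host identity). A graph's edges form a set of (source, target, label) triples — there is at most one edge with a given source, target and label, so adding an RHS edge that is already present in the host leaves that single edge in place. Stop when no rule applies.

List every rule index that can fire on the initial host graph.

R0: 1 valid match — {0↦4, 1↦6}
R1: 2 valid matches — {0↦1, 1↦2, 2↦0, 3↦3}, {0↦1, 1↦2, 2↦6, 3↦3}

Answer: [R0,R1]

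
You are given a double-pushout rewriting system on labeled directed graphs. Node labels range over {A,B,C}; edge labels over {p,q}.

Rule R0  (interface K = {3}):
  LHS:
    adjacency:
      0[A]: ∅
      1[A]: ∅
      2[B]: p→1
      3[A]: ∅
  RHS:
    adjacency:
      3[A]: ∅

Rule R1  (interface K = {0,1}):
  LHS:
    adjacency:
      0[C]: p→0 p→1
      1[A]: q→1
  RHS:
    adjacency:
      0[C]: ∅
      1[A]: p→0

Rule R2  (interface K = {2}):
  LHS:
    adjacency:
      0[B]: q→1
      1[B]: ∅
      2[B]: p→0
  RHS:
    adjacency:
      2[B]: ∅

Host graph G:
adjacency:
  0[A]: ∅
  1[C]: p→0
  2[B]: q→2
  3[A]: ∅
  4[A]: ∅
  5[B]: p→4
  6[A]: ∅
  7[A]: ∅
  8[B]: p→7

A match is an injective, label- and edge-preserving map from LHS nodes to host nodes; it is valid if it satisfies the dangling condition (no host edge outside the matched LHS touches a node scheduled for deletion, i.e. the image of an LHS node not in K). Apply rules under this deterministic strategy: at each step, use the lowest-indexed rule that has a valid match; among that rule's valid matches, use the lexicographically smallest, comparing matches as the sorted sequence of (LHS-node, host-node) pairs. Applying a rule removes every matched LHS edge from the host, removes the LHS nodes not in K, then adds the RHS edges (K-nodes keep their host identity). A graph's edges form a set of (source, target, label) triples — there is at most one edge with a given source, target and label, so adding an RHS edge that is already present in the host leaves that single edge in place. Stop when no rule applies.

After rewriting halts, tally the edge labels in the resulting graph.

initial: |V|=9 |E|=4  E = 1-p->0 2-q->2 5-p->4 8-p->7
step 1: apply R0 at {0↦3, 1↦4, 2↦5, 3↦0}  → |V|=6 |E|=3  E = 1-p->0 2-q->2 8-p->7
step 2: apply R0 at {0↦6, 1↦7, 2↦8, 3↦0}  → |V|=3 |E|=2  E = 1-p->0 2-q->2
final graph: no rule applies after step 2
NF edges: [(1, 0, 'p'), (2, 2, 'q')]

Answer: p:1 q:1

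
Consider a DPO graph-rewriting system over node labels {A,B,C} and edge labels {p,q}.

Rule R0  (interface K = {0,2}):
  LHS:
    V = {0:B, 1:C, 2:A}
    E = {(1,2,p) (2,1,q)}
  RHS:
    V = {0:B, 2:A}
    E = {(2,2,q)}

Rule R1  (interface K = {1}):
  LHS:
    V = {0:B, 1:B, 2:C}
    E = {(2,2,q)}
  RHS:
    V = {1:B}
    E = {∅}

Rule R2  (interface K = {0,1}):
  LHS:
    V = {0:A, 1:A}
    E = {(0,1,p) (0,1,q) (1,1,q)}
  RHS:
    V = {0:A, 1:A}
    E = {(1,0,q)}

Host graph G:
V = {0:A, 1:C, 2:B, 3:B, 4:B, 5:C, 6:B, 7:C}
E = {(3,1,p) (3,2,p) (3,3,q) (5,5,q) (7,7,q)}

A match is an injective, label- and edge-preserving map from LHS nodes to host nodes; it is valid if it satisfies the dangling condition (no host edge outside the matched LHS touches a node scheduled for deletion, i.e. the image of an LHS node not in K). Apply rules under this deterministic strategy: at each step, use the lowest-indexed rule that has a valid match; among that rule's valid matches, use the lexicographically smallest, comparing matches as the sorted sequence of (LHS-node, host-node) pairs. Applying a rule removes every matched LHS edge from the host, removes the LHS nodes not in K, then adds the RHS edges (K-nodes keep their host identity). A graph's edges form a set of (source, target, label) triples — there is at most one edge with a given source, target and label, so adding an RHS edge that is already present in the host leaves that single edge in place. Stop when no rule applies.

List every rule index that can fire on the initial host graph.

R0: no valid match — LHS pattern not found
R1: 12 valid matches — {0↦4, 1↦2, 2↦5}, {0↦4, 1↦2, 2↦7}, {0↦4, 1↦3, 2↦5} (+9 more)
R2: no valid match — LHS pattern not found

Answer: [R1]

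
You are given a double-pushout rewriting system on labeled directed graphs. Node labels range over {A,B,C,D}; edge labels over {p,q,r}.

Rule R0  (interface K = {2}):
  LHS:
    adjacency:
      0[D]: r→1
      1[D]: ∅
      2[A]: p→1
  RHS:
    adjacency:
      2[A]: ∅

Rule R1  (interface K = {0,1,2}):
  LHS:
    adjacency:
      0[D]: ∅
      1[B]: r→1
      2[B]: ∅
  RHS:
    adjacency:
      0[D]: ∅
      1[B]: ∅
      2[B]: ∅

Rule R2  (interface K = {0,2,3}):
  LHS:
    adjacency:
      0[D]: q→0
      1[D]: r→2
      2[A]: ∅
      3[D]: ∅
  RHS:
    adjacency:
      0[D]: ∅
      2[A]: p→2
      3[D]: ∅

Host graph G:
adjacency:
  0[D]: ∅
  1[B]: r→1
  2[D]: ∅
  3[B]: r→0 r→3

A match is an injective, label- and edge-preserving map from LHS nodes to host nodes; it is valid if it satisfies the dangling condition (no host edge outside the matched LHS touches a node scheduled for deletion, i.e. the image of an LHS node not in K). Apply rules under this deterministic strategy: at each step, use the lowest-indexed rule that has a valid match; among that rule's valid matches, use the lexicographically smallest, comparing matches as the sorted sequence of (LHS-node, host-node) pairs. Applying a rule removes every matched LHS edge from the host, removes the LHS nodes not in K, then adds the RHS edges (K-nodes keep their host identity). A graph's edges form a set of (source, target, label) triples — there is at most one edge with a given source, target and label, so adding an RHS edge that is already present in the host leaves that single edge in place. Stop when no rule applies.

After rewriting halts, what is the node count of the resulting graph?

Answer: 4

Rewrite trace:
initial: |V|=4 |E|=3  E = 1-r->1 3-r->0 3-r->3
step 1: apply R1 at {0↦0, 1↦1, 2↦3}  → |V|=4 |E|=2  E = 3-r->0 3-r->3
step 2: apply R1 at {0↦0, 1↦3, 2↦1}  → |V|=4 |E|=1  E = 3-r->0
halt: no rule applies after step 2
NF nodes: {0:D, 1:B, 2:D, 3:B}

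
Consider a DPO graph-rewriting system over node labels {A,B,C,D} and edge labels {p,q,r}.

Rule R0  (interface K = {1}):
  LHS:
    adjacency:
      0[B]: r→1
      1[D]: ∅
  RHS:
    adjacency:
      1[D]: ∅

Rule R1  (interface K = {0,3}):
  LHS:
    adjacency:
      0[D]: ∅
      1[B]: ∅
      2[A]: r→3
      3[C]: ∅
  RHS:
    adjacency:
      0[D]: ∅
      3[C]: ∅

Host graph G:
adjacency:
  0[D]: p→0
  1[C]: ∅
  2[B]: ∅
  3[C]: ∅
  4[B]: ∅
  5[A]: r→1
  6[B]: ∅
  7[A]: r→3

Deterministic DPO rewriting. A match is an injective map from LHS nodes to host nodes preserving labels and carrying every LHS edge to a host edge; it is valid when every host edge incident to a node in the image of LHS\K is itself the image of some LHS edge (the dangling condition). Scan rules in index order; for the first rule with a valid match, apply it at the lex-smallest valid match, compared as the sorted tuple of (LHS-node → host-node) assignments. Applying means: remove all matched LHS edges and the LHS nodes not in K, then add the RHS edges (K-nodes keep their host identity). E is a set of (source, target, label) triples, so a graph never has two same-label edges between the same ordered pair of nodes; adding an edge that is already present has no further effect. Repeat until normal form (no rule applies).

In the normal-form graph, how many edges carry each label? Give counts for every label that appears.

Answer: p:1

Rewrite trace:
start.  V:8 E:3  edges: 0-p->0 5-r->1 7-r->3
1. fire R1 via {0↦0, 1↦2, 2↦5, 3↦1}  →  V:6 E:2  edges: 0-p->0 7-r->3
2. fire R1 via {0↦0, 1↦4, 2↦7, 3↦3}  →  V:4 E:1  edges: 0-p->0
normal form: no rule applies after step 2
NF edges: [(0, 0, 'p')]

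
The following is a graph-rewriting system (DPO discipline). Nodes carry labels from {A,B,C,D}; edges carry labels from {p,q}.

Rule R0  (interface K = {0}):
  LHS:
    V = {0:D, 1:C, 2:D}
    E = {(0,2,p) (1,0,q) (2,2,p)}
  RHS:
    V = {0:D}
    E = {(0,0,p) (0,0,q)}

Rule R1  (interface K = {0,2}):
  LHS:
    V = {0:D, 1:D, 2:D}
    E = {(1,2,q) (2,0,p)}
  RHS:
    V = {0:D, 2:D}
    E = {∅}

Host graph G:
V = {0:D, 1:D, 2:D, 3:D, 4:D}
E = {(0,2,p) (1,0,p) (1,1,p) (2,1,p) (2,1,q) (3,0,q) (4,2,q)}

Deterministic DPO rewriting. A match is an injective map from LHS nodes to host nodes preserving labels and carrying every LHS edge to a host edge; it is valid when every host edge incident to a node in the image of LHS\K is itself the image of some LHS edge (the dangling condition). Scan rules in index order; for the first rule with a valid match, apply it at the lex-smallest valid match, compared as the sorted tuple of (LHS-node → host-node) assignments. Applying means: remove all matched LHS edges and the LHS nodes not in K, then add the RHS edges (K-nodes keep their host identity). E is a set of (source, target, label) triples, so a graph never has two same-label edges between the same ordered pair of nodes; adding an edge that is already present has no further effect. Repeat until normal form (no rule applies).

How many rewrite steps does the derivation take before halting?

start.  V:5 E:7  edges: 0-p->2 1-p->0 1-p->1 2-p->1 2-q->1 3-q->0 4-q->2
1. fire R1 via {0↦1, 1↦4, 2↦2}  →  V:4 E:5  edges: 0-p->2 1-p->0 1-p->1 2-q->1 3-q->0
2. fire R1 via {0↦2, 1↦3, 2↦0}  →  V:3 E:3  edges: 1-p->0 1-p->1 2-q->1
3. fire R1 via {0↦0, 1↦2, 2↦1}  →  V:2 E:1  edges: 1-p->1
final graph: no rule applies after step 3

Answer: 3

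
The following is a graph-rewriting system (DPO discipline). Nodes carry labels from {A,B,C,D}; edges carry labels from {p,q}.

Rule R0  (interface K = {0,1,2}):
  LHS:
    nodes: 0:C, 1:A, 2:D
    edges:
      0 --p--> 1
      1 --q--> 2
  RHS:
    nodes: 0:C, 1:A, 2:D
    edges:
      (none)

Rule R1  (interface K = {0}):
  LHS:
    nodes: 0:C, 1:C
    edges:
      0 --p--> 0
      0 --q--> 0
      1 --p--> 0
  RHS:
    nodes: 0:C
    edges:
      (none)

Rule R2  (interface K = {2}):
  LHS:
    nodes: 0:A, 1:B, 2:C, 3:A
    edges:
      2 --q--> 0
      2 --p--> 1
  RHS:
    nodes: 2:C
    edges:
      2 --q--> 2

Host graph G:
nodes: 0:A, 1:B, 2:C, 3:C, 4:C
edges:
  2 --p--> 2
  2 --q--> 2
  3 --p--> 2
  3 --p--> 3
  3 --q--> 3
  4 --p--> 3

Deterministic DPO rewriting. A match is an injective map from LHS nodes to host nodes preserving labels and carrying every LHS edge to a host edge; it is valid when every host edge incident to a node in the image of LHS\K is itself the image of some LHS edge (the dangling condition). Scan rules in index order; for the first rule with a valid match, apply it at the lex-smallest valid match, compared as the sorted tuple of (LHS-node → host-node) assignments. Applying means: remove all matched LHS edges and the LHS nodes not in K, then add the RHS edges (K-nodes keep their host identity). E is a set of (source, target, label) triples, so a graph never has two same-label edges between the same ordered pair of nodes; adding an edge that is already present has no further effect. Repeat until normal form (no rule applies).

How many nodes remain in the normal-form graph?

Answer: 3

Derivation:
initial: |V|=5 |E|=6  E = 2-p->2 2-q->2 3-p->2 3-p->3 3-q->3 4-p->3
step 1: apply R1 at {0↦3, 1↦4}  → |V|=4 |E|=3  E = 2-p->2 2-q->2 3-p->2
step 2: apply R1 at {0↦2, 1↦3}  → |V|=3 |E|=0  E = ∅
final graph: no rule applies after step 2
NF nodes: {0:A, 1:B, 2:C}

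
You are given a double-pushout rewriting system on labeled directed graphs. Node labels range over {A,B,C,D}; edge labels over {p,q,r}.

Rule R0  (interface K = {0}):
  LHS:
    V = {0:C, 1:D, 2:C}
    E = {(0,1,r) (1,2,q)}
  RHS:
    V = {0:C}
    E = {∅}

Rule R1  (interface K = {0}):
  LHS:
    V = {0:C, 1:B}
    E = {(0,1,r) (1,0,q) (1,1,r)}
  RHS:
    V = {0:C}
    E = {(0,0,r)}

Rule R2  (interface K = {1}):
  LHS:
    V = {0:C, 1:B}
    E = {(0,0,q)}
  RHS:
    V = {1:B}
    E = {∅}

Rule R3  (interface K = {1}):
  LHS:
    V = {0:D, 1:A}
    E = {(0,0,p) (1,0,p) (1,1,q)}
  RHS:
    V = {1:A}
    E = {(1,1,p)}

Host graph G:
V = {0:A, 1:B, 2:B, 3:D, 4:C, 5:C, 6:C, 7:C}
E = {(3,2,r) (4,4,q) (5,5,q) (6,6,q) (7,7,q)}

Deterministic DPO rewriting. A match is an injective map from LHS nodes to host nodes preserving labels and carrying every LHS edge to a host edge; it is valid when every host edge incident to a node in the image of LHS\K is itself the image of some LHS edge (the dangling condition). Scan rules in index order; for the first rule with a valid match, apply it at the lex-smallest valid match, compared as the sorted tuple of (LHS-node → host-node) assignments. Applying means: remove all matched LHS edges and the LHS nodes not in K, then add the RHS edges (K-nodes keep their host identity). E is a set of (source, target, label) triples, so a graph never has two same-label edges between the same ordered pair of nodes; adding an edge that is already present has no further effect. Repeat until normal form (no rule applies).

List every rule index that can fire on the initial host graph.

Answer: [R2]

Rewrite trace:
R0: no valid match — LHS pattern not found
R1: no valid match — LHS pattern not found
R2: 8 valid matches — {0↦4, 1↦1}, {0↦4, 1↦2}, {0↦5, 1↦1} (+5 more)
R3: no valid match — LHS pattern not found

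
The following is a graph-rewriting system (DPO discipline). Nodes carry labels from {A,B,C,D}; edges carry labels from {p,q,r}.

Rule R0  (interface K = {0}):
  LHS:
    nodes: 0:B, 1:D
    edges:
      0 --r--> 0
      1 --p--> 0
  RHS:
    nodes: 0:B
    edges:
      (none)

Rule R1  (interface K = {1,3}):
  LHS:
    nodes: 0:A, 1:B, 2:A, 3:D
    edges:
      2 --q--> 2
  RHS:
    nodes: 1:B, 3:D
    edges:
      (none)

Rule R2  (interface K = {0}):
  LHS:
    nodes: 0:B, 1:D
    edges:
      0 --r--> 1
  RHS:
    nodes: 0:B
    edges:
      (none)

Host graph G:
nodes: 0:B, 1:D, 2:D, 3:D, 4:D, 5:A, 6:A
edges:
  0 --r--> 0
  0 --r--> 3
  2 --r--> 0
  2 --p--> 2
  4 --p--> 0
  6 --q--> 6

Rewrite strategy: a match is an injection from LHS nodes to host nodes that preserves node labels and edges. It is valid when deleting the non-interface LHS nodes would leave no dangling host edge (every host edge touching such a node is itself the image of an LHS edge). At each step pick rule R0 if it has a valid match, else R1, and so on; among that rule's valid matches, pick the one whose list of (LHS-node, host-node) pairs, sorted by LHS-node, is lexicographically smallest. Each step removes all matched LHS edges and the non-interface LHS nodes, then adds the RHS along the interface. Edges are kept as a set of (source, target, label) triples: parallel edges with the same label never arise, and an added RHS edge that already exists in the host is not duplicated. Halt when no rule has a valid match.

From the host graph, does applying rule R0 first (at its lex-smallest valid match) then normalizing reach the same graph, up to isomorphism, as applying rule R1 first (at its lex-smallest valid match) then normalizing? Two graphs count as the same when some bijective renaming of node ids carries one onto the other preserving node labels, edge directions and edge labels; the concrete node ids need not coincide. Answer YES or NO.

branch R0-first: apply at {0↦0, 1↦4} → |E|=4, then 2 more step(s) → NF |V|=3 |E|=2 V={0:B, 1:D, 2:D} E=2-r->0 2-p->2
branch R1-first: apply at {0↦5, 1↦0, 2↦6, 3↦1} → |E|=5, then 2 more step(s) → NF |V|=3 |E|=2 V={0:B, 1:D, 2:D} E=2-r->0 2-p->2
graphs isomorphic (equal up to label-preserving node renaming)

Answer: YES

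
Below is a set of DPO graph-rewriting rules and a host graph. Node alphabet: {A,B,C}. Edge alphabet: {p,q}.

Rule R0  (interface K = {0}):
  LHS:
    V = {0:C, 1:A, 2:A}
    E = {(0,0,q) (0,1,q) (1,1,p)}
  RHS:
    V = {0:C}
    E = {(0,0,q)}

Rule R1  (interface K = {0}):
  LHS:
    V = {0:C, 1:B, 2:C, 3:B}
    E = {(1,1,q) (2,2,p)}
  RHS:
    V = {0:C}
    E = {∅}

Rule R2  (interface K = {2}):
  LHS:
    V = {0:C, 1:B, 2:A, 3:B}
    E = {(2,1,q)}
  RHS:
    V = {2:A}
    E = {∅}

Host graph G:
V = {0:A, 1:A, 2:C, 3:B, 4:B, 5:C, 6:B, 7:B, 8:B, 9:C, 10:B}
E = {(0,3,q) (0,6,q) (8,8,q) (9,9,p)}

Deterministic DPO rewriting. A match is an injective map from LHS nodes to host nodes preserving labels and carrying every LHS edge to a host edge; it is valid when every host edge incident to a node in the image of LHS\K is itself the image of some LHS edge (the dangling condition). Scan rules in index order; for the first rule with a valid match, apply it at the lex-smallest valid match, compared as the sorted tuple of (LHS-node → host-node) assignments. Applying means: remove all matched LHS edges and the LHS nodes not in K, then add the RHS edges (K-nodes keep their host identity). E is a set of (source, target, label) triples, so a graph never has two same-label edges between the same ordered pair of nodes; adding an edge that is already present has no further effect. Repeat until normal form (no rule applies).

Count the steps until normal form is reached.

Answer: 3

Steps:
start.  V:11 E:4  edges: 0-q->3 0-q->6 8-q->8 9-p->9
1. fire R1 via {0↦2, 1↦8, 2↦9, 3↦4}  →  V:8 E:2  edges: 0-q->3 0-q->6
2. fire R2 via {0↦2, 1↦3, 2↦0, 3↦7}  →  V:5 E:1  edges: 0-q->6
3. fire R2 via {0↦5, 1↦6, 2↦0, 3↦10}  →  V:2 E:0  edges: ∅
normal form: no rule applies after step 3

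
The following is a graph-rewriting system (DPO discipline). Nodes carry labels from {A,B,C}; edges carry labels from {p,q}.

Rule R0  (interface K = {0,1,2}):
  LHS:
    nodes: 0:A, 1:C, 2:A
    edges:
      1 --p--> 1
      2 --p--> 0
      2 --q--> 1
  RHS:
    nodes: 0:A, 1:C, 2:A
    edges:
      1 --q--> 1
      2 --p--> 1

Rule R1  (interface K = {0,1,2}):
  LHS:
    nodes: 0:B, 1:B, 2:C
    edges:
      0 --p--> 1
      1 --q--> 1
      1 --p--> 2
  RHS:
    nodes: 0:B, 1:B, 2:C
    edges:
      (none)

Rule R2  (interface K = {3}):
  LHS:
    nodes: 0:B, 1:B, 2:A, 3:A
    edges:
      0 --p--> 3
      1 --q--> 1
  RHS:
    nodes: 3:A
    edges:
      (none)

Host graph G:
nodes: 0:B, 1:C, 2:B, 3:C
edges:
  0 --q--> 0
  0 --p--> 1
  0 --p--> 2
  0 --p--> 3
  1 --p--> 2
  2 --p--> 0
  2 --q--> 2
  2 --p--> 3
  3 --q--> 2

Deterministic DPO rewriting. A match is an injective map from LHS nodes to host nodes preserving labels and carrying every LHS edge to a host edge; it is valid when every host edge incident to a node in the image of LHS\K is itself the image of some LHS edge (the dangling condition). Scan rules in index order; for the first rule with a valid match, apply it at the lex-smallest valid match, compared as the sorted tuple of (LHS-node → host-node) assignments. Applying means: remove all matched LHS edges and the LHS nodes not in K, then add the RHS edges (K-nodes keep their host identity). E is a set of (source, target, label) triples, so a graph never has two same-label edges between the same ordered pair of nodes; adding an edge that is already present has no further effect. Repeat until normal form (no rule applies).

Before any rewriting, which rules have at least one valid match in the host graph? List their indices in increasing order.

R0: no valid match — LHS pattern not found
R1: 3 valid matches — {0↦0, 1↦2, 2↦3}, {0↦2, 1↦0, 2↦1}, {0↦2, 1↦0, 2↦3}
R2: no valid match — LHS pattern not found

Answer: [R1]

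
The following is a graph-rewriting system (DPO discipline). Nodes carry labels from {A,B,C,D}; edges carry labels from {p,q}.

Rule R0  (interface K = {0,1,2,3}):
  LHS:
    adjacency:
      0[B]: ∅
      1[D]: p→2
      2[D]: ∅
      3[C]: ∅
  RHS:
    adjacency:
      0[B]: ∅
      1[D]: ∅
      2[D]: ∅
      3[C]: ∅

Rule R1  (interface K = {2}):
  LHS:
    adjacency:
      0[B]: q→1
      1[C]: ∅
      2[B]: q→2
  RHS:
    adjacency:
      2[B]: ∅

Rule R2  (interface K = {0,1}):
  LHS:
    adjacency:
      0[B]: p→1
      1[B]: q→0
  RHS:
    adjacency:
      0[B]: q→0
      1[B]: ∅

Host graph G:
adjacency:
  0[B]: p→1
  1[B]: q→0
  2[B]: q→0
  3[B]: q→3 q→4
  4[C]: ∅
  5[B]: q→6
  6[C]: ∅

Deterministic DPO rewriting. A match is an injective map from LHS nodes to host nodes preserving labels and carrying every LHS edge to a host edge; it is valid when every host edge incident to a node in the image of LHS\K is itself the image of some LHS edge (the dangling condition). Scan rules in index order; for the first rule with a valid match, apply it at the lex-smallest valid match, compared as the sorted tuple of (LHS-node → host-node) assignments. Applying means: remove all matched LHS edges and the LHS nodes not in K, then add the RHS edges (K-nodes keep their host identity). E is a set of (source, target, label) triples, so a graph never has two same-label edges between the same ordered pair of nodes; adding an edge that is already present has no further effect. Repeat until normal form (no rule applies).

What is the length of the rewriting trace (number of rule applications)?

Answer: 3

Steps:
start.  V:7 E:6  edges: 0-p->1 1-q->0 2-q->0 3-q->3 3-q->4 5-q->6
1. fire R1 via {0↦5, 1↦6, 2↦3}  →  V:5 E:4  edges: 0-p->1 1-q->0 2-q->0 3-q->4
2. fire R2 via {0↦0, 1↦1}  →  V:5 E:3  edges: 0-q->0 2-q->0 3-q->4
3. fire R1 via {0↦3, 1↦4, 2↦0}  →  V:3 E:1  edges: 2-q->0
halt: no rule applies after step 3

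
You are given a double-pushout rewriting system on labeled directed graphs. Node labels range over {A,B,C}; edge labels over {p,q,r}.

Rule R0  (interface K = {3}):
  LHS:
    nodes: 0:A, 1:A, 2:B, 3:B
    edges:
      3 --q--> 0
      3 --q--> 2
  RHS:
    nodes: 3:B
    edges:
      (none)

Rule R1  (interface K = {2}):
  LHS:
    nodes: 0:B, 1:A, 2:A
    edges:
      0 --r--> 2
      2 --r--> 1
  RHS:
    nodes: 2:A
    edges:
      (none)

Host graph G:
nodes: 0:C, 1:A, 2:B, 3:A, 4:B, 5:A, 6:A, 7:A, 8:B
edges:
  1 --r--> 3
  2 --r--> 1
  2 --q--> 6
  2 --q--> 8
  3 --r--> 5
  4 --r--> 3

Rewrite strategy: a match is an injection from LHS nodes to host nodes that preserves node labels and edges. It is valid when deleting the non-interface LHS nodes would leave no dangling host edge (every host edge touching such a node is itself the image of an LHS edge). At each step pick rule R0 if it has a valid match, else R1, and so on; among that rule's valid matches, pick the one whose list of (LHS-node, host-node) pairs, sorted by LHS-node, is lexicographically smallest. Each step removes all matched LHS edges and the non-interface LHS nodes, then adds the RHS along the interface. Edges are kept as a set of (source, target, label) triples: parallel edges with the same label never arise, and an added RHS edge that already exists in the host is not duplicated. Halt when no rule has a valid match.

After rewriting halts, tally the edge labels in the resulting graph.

Answer: (no edges)

Rewrite trace:
[0] host  ⇒  9 nodes, 6 edges  {1-r->3 2-r->1 2-q->6 2-q->8 3-r->5 4-r->3}
[1] R0 @ {0↦6, 1↦7, 2↦8, 3↦2}  ⇒  6 nodes, 4 edges  {1-r->3 2-r->1 3-r->5 4-r->3}
[2] R1 @ {0↦4, 1↦5, 2↦3}  ⇒  4 nodes, 2 edges  {1-r->3 2-r->1}
[3] R1 @ {0↦2, 1↦3, 2↦1}  ⇒  2 nodes, 0 edges  {∅}
halt: no rule applies after step 3
NF edges: []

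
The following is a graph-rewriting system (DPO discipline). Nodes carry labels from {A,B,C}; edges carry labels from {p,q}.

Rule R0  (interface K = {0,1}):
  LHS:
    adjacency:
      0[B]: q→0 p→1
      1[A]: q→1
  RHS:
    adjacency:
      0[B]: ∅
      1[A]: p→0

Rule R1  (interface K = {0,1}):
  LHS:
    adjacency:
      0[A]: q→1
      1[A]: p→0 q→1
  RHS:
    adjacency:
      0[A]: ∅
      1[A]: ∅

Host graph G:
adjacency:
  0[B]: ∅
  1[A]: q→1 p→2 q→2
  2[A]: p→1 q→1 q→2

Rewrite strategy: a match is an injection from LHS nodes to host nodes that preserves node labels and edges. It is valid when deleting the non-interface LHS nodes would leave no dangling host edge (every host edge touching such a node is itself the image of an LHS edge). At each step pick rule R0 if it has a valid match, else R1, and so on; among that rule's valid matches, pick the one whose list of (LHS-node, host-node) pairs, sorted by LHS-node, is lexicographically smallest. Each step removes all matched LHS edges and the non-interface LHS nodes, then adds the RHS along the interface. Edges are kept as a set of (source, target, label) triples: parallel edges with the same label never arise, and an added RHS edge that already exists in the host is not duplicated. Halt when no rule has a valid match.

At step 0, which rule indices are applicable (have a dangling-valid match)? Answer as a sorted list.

R0: no valid match — LHS pattern not found
R1: 2 valid matches — {0↦1, 1↦2}, {0↦2, 1↦1}

Answer: [R1]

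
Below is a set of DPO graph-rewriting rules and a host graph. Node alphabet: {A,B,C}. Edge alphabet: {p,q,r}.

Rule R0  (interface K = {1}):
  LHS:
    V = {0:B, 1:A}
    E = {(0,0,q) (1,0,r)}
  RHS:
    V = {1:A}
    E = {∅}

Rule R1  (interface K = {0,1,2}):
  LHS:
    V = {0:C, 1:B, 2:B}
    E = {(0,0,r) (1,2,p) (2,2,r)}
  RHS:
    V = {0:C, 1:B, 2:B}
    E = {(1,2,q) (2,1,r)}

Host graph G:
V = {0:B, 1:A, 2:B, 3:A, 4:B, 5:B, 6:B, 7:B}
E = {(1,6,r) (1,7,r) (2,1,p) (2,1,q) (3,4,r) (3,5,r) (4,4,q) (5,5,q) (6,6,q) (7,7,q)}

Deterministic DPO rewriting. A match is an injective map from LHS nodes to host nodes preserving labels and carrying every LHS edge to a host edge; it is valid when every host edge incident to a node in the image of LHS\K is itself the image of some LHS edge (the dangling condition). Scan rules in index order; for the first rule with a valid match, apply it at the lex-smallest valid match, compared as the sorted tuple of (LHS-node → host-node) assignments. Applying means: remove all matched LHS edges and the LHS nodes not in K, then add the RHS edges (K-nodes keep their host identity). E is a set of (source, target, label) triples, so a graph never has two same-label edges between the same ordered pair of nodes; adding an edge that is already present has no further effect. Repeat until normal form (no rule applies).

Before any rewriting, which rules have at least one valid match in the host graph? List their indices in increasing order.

Answer: [R0]

Rewrite trace:
R0: 4 valid matches — {0↦4, 1↦3}, {0↦5, 1↦3}, {0↦6, 1↦1} (+1 more)
R1: no valid match — LHS pattern not found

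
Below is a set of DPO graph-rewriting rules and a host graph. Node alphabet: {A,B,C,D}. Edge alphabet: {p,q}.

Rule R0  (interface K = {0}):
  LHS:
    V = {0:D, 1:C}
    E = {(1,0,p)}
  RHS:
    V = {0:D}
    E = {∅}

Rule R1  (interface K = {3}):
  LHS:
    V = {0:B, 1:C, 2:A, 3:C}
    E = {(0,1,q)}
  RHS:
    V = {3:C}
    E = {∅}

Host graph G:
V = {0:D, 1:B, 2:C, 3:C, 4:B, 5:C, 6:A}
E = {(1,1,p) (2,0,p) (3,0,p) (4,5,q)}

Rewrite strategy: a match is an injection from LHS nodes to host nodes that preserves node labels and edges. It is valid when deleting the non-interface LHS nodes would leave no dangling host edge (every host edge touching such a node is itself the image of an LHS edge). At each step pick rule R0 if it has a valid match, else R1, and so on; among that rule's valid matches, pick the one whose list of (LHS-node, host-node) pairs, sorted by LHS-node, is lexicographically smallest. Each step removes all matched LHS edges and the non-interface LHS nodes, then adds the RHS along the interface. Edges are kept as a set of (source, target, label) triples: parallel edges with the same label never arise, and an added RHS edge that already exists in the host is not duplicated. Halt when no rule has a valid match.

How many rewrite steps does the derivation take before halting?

[0] host  ⇒  7 nodes, 4 edges  {1-p->1 2-p->0 3-p->0 4-q->5}
[1] R0 @ {0↦0, 1↦2}  ⇒  6 nodes, 3 edges  {1-p->1 3-p->0 4-q->5}
[2] R0 @ {0↦0, 1↦3}  ⇒  5 nodes, 2 edges  {1-p->1 4-q->5}
final graph: no rule applies after step 2

Answer: 2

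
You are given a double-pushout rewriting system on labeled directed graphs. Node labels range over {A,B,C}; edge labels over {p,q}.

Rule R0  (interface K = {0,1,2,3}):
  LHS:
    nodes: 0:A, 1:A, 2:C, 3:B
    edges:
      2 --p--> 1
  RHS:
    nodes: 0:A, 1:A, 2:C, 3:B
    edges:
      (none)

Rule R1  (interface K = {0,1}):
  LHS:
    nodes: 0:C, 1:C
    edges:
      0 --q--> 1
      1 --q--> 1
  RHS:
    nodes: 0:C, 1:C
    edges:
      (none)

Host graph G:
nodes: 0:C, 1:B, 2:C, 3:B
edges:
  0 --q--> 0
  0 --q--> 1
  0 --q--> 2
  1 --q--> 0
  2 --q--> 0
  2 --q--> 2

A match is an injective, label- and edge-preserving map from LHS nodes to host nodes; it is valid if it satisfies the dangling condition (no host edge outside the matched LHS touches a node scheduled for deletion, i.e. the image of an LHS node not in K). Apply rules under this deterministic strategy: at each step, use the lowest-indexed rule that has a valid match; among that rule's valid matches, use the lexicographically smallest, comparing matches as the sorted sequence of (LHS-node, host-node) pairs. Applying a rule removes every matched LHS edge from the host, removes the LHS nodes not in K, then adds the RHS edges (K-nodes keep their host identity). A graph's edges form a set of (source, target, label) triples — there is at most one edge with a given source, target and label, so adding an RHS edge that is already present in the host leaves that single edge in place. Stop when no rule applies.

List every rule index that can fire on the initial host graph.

Answer: [R1]

Rewrite trace:
R0: no valid match — LHS pattern not found
R1: 2 valid matches — {0↦0, 1↦2}, {0↦2, 1↦0}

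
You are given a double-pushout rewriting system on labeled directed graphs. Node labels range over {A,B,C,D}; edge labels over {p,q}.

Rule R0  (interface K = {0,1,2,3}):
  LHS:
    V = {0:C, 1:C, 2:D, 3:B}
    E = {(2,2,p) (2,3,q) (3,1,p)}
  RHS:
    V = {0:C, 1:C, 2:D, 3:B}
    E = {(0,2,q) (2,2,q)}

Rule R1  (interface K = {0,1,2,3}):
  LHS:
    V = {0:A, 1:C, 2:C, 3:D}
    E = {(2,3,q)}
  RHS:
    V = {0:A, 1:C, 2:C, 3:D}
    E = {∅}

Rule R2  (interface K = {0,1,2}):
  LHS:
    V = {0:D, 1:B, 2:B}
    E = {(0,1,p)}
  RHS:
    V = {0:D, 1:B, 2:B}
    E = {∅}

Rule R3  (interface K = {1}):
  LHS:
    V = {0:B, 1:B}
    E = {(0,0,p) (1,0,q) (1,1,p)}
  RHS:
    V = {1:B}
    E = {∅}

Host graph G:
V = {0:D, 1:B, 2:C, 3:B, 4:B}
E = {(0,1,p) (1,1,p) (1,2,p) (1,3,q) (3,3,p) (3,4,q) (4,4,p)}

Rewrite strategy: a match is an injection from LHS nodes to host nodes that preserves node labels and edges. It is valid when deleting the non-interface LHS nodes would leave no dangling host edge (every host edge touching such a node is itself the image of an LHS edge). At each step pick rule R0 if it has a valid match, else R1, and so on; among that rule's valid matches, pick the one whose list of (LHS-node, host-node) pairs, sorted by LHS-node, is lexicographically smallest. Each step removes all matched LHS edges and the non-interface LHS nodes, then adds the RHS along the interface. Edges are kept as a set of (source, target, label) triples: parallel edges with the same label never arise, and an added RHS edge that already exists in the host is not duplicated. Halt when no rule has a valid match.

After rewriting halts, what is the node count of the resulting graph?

Answer: 4

Derivation:
initial: |V|=5 |E|=7  E = 0-p->1 1-p->1 1-p->2 1-q->3 3-p->3 3-q->4 4-p->4
step 1: apply R2 at {0↦0, 1↦1, 2↦3}  → |V|=5 |E|=6  E = 1-p->1 1-p->2 1-q->3 3-p->3 3-q->4 4-p->4
step 2: apply R3 at {0↦4, 1↦3}  → |V|=4 |E|=3  E = 1-p->1 1-p->2 1-q->3
final graph: no rule applies after step 2
NF nodes: {0:D, 1:B, 2:C, 3:B}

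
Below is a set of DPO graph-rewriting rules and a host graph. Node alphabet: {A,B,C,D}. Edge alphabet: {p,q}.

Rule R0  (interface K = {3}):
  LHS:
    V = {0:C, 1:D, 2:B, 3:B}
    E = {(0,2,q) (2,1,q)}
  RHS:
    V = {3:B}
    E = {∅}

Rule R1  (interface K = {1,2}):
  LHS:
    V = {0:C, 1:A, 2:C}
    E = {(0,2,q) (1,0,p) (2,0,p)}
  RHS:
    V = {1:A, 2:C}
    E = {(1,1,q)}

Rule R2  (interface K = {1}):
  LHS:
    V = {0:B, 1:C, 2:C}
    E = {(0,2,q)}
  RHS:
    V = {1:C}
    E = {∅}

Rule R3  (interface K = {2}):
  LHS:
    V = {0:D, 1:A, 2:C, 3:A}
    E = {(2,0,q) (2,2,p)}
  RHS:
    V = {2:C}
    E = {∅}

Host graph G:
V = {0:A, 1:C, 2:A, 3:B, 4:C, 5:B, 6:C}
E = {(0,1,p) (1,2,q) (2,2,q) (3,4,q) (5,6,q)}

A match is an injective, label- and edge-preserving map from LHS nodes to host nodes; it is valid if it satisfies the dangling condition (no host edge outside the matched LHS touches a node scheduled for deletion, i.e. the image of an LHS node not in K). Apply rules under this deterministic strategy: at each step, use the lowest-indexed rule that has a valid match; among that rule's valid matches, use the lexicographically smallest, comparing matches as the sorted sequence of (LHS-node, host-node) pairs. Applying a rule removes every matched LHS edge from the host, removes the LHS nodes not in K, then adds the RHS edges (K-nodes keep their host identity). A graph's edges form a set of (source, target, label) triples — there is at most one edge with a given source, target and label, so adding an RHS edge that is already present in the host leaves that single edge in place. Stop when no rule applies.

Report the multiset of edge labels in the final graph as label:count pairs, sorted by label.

[0] host  ⇒  7 nodes, 5 edges  {0-p->1 1-q->2 2-q->2 3-q->4 5-q->6}
[1] R2 @ {0↦3, 1↦1, 2↦4}  ⇒  5 nodes, 4 edges  {0-p->1 1-q->2 2-q->2 5-q->6}
[2] R2 @ {0↦5, 1↦1, 2↦6}  ⇒  3 nodes, 3 edges  {0-p->1 1-q->2 2-q->2}
final graph: no rule applies after step 2
NF edges: [(0, 1, 'p'), (1, 2, 'q'), (2, 2, 'q')]

Answer: p:1 q:2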